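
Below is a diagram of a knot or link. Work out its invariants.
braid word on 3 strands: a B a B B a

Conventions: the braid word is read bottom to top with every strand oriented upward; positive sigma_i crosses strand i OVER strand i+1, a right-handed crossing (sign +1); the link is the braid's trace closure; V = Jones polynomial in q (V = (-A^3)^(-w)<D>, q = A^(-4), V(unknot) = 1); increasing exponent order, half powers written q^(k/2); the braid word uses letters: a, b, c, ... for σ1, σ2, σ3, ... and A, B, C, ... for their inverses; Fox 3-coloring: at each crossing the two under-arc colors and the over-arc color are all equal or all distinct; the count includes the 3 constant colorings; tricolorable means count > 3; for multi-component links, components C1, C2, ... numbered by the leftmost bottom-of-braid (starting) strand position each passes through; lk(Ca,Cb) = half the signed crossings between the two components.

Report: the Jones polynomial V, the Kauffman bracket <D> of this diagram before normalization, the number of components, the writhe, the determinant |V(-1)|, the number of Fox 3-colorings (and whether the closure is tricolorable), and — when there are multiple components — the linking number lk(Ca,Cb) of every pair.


Jones polynomial: V(q) = -q^-3 + 2q^-2 - 2q^-1 + 3 - 2q + 2q^2 - q^3
<D> = -A^-12 + 2A^-8 - 2A^-4 + 3 - 2A^4 + 2A^8 - A^12; writhe 0
components 1, writhe 0 (6 crossings)
3-colorings: 3 of 3^6, det 13 — not tricolorable
note: V spans 6 powers of q: at least 6 crossings in any diagram


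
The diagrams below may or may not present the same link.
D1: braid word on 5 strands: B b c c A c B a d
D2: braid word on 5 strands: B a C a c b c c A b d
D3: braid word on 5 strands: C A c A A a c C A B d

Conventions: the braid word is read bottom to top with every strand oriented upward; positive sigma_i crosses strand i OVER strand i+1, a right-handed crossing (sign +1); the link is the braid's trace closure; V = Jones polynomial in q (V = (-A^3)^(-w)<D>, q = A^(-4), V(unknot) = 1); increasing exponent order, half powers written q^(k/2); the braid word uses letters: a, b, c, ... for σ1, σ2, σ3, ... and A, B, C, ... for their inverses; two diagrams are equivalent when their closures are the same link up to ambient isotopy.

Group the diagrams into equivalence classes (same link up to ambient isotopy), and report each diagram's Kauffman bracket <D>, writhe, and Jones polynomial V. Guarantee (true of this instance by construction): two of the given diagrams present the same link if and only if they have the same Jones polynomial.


equivalence classes: {D1} | {D2} | {D3}
D1 (bracket -A^-9 + A^-1 + A^3 + A^7; 9 crossings at w = +3): V = -q^(1/2) - q^(3/2) - q^(5/2) + q^(9/2)
V(D2) = -q^(1/2) - q^(5/2)  [11 crossings, <D> = A^5 + A^13, w = +5]
V(D3) = q^(-9/2) - q^(-5/2) - q^(-3/2) - q^(-1/2)  (w -3, c 11, <D> = A^-7 + A^-3 + A - A^9)
observation: comparing 3 Jones polynomials yields 3 groups


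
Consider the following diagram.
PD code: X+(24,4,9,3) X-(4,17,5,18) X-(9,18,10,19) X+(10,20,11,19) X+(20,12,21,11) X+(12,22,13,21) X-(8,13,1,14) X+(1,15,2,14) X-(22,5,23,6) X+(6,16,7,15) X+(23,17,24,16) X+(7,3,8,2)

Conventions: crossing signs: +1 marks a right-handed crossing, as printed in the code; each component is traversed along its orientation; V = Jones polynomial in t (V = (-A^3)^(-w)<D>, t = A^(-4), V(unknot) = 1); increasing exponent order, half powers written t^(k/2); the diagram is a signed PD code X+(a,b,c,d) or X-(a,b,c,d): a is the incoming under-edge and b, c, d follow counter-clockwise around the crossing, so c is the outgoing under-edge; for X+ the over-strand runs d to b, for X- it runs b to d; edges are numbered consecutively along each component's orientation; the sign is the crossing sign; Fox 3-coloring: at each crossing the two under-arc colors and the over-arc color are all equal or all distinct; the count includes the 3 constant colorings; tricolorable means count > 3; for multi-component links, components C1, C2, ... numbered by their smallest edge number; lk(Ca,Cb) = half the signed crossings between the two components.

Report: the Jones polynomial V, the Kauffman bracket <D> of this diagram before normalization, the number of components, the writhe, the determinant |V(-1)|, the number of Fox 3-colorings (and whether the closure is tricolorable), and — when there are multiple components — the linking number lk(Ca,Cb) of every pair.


Jones polynomial: V(t) = -t^(1/2) - t^(3/2) - t^(5/2) + t^(9/2)
<D> = A^-6 - A^2 - A^6 - A^10; writhe +4
components 2, writhe +4 (12 crossings)
linking number lk(C1,C2) = 0
3-colorings: 27 of 3^12, det 0 — tricolorable
note: span 4 respects span(V) <= c + mu - 1 = 13 for this 2-component diagram


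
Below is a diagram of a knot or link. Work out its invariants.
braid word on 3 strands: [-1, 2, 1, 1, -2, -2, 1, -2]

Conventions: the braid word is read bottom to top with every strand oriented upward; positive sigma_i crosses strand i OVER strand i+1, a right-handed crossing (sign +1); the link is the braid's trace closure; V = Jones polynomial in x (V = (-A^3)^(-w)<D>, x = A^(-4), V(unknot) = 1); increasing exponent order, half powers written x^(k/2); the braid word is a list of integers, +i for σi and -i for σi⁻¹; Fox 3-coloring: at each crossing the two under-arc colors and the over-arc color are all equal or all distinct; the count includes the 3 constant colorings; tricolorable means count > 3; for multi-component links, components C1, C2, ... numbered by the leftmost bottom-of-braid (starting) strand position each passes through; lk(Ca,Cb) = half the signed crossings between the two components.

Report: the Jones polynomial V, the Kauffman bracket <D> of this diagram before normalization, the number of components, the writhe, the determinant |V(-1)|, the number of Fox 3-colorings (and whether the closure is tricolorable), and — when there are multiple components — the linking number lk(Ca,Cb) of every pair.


Jones polynomial: V(x) = -x^-3 + 2x^-2 - 2x^-1 + 3 - 2x + 2x^2 - x^3
<D> = -A^-12 + 2A^-8 - 2A^-4 + 3 - 2A^4 + 2A^8 - A^12; writhe 0
components 1, writhe 0 (8 crossings)
3-colorings: 3 of 3^8, det 13 — not tricolorable
note: |V(-1)| = 13: so not tricolorable, since 3 does not divide 13


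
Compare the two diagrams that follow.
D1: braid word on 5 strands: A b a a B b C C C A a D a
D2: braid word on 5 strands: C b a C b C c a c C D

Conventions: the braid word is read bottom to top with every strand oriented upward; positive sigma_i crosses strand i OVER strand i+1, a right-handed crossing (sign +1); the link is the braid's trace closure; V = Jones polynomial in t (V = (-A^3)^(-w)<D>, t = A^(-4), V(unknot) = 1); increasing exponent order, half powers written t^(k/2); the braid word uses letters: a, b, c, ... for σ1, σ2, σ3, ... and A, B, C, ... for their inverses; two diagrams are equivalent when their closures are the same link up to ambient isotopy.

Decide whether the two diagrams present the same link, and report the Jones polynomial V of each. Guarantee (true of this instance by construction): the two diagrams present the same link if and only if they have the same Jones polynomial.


equivalent: no
V(D1) = t^(-7/2) - t^(-5/2) + t^(-3/2) - 2t^(-1/2) - t^(3/2)  (w -1, c 13, <D> = A^-9 + 2A^-1 - A^3 + A^7 - A^11)
D2 (bracket -A^-11 + 2A^-7 - A^-3 + 2A - A^5 + A^9; 11 crossings at w = +1): V = -t^(-3/2) + t^(-1/2) - 2t^(1/2) + t^(3/2) - 2t^(5/2) + t^(7/2)
why: 2 classes among 2 diagrams; unequal V(t) rules out equality


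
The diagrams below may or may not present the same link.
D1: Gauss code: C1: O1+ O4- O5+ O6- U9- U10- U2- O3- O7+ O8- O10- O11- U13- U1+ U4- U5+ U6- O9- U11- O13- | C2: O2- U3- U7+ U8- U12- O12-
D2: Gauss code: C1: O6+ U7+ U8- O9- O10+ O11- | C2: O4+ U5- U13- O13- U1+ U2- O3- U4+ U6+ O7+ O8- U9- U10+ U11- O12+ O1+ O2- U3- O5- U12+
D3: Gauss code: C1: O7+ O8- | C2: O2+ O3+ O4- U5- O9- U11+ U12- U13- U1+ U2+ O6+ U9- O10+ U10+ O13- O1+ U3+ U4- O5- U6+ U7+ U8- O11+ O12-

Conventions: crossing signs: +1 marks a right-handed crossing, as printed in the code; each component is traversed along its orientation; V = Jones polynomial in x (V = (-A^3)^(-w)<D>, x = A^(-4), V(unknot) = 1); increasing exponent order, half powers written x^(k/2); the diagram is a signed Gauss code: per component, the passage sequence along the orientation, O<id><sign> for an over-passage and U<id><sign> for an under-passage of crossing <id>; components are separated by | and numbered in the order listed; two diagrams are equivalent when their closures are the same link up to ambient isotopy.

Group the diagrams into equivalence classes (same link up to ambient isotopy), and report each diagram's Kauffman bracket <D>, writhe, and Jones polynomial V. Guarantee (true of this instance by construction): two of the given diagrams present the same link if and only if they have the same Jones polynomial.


grouping into links: {D1} | {D2, D3}
V(D1) = x^(-13/2) - x^(-11/2) + x^(-9/2) - 2x^(-7/2) - x^(-3/2)  (w -7, c 13, <D> = A^-15 + 2A^-7 - A^-3 + A - A^5)
V(D2) = -x^(-5/2) - x^(5/2)  [13 crossings, <D> = A^-13 + A^7, w = -1]
D3 (bracket A^-7 + A^13; 13 crossings at w = +1): V = -x^(-5/2) - x^(5/2)
why: comparing 3 Jones polynomials yields 2 groups


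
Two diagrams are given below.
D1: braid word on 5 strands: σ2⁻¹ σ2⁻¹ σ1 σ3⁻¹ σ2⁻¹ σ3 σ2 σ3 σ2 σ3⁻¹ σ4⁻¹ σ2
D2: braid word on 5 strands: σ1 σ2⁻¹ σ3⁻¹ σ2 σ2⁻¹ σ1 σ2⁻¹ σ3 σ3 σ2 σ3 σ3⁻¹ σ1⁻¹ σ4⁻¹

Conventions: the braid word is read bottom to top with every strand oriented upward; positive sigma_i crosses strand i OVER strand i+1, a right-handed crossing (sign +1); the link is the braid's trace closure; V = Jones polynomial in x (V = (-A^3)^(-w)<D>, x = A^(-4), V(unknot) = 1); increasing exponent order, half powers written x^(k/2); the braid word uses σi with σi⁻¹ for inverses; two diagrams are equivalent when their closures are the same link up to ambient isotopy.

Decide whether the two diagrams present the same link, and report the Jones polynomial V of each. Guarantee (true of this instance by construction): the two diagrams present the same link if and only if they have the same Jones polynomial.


same link: yes
V(D1) = 1  [12 crossings, <D> = 1, w = 0]
D2 (bracket 1; 14 crossings at w = 0): V = 1
note: D2 (14 crossings) and D1 (12) are Markov-related braid presentations


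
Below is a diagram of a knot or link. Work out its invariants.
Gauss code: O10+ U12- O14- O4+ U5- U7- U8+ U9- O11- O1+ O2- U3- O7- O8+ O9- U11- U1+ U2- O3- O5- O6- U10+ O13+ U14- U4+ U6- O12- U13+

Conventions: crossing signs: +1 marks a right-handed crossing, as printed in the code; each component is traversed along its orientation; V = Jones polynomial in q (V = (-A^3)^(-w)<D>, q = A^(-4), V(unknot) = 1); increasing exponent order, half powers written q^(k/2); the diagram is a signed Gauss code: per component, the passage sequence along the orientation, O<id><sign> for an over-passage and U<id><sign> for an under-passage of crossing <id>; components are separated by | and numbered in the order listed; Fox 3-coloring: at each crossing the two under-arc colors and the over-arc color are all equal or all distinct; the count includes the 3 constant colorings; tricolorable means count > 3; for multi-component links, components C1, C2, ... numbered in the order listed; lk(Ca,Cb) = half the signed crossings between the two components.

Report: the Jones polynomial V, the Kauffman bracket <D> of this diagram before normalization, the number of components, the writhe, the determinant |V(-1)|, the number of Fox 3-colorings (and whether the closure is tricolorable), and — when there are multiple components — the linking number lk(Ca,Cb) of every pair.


V(q) = -q^-6 + 2q^-5 - 2q^-4 + 3q^-3 - 3q^-2 + 2q^-1 - 1 + q
bracket: A^-16 - A^-12 + 2A^-8 - 3A^-4 + 3 - 2A^4 + 2A^8 - A^12, w = -4
1 component, writhe -4, over 14 crossings
det 15, colorings 9 of 3^14 — tricolorable
observation: V spans 7 powers of q: at least 7 crossings in any diagram


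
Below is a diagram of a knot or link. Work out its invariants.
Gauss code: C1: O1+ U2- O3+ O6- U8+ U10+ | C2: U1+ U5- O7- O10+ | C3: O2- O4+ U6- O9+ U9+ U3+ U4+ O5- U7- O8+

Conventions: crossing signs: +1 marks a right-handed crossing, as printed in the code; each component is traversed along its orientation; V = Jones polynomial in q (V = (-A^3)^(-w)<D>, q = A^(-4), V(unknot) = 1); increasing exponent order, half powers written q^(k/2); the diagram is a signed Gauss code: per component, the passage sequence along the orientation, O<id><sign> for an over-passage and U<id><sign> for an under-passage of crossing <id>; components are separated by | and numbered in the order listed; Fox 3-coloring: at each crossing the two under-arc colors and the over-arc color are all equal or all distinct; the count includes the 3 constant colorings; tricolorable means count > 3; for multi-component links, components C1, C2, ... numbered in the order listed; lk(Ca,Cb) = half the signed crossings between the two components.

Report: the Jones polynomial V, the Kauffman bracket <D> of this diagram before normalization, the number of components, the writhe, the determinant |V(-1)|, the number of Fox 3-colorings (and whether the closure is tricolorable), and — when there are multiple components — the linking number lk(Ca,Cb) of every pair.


V(q) = q^-2 + 2 + q^2
bracket: A^-2 + 2A^6 + A^14, w = +2
3 components, writhe +2, over 10 crossings
lk(C1,C2) = +1
linking number lk(C1,C3) = 0
lk(C2,C3): -1
det 4, colorings 3 of 3^10 — not tricolorable
observation: palindromic: swapping q for 1/q fixes V


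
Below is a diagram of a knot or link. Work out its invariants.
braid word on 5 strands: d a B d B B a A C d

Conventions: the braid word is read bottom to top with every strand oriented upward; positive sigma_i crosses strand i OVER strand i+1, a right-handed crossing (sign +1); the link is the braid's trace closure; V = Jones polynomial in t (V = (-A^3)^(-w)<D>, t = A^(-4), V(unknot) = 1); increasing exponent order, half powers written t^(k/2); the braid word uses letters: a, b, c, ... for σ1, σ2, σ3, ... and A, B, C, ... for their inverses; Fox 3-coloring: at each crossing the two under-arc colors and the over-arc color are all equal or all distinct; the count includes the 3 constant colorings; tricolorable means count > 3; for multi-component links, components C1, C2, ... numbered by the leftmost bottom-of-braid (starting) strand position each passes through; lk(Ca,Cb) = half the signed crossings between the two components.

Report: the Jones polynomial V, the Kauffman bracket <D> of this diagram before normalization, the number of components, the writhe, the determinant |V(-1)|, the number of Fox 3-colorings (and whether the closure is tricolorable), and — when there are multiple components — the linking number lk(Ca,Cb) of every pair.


V(t) = -t^-3 + t^-2 - t^-1 + 3 - t + t^2 - t^3
bracket: -A^-12 + A^-8 - A^-4 + 3 - A^4 + A^8 - A^12, w = 0
1 component, writhe 0, over 10 crossings
det 9, colorings 27 of 3^10 — tricolorable
observation: inverse pairs cancel, leaving σ4 σ1 σ2⁻¹ σ4 σ2⁻¹ σ2⁻¹ σ3⁻¹ σ4


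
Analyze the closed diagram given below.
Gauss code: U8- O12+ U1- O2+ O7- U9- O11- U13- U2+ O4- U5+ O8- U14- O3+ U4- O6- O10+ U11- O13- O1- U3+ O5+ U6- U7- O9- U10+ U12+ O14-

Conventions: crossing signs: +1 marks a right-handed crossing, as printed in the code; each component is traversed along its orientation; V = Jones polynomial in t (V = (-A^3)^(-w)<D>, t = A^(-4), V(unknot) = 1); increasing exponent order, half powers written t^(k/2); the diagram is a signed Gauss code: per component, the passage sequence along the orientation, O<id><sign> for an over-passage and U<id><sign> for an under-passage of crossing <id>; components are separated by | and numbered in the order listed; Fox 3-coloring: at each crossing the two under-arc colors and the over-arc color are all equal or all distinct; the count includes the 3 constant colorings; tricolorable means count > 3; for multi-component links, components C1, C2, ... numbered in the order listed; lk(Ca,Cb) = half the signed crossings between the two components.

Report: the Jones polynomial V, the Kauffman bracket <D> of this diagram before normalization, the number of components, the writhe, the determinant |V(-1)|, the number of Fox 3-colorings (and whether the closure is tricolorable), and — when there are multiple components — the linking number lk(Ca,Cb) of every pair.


V = -t^-10 + 5t^-9 - 13t^-8 + 25t^-7 - 37t^-6 + 45t^-5 - 49t^-4 + 46t^-3 - 37t^-2 + 26t^-1 - 13 + 5t - t^2
<D> = -A^-20 + 5A^-16 - 13A^-12 + 26A^-8 - 37A^-4 + 46 - 49A^4 + 45A^8 - 37A^12 + 25A^16 - 13A^20 + 5A^24 - A^28 (w = -4)
1 component over 14 crossings, w = -4
9 Fox colorings among 3^14, |V(-1)| = 303: tricolorable
why: V spans 12 powers of t: at least 12 crossings in any diagram


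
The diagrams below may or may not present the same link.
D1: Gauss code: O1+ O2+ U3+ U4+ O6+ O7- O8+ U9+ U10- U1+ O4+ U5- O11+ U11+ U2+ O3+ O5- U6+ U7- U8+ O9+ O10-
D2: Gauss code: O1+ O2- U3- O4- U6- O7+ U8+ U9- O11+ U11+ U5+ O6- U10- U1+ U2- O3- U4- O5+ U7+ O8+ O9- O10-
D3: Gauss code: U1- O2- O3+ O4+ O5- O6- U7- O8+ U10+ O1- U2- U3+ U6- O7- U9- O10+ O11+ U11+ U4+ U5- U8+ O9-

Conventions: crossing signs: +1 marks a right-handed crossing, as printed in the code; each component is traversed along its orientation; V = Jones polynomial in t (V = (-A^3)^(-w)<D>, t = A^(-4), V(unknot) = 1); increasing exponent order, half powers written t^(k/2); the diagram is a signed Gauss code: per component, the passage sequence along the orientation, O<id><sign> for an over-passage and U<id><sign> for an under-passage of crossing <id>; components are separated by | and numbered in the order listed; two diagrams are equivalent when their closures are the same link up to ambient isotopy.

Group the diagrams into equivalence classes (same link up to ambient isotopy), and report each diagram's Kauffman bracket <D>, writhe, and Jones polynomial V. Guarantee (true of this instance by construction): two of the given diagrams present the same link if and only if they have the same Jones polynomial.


classes: {D1} | {D2, D3}
V(D1) = t - t^2 + 2t^3 - t^4 + t^5 - t^6  [11 crossings, <D> = A^-9 - A^-5 + A^-1 - 2A^3 + A^7 - A^11, w = +5]
D2 (bracket -A^-7 + A^-3 - 2A + 2A^5 - 2A^9 + 2A^13 - A^17; 11 crossings at w = -1): V = t^-5 - 2t^-4 + 2t^-3 - 2t^-2 + 2t^-1 - 1 + t
V(D3) = t^-5 - 2t^-4 + 2t^-3 - 2t^-2 + 2t^-1 - 1 + t  [11 crossings, <D> = -A^-7 + A^-3 - 2A + 2A^5 - 2A^9 + 2A^13 - A^17, w = -1]
note: V(t) takes 2 values over 3 diagrams, fixing the grouping


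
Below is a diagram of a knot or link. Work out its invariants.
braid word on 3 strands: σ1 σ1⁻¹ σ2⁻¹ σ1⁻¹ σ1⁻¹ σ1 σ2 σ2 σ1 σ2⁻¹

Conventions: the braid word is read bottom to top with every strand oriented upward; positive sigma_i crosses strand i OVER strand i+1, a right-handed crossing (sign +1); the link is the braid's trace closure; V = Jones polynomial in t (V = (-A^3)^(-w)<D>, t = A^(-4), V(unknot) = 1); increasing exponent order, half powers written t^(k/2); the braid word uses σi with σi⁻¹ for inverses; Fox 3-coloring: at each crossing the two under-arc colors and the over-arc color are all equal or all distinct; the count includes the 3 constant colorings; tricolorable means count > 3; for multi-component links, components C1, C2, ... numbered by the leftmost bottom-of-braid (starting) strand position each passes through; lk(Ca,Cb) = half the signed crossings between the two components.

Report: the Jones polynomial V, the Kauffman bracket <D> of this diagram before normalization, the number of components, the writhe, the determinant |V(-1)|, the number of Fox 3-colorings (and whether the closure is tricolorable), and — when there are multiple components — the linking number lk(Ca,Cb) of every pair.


Jones polynomial: V(t) = t^-2 + 2 + t^2
<D> = A^-8 + 2 + A^8; writhe 0
components 3, writhe 0 (10 crossings)
linking number lk(C1,C2) = +1
lk(C1,C3): 0
lk(C2,C3) = -1
3-colorings: 3 of 3^10, det 4 — not tricolorable
note: span 4 respects span(V) <= c + mu - 1 = 12 for this 3-component diagram


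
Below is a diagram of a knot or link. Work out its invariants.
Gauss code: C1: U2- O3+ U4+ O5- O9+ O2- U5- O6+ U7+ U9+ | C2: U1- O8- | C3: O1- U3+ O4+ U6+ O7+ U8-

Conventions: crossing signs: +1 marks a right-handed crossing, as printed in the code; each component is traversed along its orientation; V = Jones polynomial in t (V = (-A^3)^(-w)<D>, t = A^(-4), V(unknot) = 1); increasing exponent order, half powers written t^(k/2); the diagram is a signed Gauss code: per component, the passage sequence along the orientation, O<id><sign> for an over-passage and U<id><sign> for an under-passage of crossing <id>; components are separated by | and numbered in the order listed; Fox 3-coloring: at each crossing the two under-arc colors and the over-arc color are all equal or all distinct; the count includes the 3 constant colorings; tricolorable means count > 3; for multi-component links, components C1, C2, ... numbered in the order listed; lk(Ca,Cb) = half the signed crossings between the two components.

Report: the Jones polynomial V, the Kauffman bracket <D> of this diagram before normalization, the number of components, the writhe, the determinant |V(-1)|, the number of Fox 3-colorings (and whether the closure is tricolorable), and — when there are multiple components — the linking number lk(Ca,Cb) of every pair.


V(t) = t^-1 + 2t - t^2 + 2t^3 - t^4 + t^5
bracket: -A^-17 + A^-13 - 2A^-9 + A^-5 - 2A^-1 - A^7, w = +1
3 components, writhe +1, over 9 crossings
lk(C1,C2) = 0
linking number lk(C1,C3) = +2
lk(C2,C3): -1
det 8, colorings 3 of 3^9 — not tricolorable
observation: span 6 respects span(V) <= c + mu - 1 = 11 for this 3-component diagram


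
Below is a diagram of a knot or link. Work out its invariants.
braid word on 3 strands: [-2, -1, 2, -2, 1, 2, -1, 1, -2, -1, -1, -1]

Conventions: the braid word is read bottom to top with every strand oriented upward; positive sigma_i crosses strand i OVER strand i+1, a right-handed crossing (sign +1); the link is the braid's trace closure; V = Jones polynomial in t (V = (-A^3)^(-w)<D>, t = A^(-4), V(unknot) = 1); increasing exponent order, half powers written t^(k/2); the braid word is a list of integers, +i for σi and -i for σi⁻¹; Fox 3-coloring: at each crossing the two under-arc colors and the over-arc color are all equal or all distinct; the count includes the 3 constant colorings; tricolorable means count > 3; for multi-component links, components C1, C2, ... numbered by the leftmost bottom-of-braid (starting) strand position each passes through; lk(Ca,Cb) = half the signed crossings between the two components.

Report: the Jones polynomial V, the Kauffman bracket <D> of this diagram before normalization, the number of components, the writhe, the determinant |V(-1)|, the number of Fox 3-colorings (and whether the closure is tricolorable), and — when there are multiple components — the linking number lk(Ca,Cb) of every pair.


Jones polynomial: V(t) = -t^-4 + t^-3 + t^-1
<D> = A^-8 + 1 - A^4; writhe -4
components 1, writhe -4 (12 crossings)
3-colorings: 9 of 3^12, det 3 — tricolorable
note: free reduction leaves σ2⁻¹ σ1⁻¹ σ1⁻¹ σ1⁻¹ of the original 12 letters


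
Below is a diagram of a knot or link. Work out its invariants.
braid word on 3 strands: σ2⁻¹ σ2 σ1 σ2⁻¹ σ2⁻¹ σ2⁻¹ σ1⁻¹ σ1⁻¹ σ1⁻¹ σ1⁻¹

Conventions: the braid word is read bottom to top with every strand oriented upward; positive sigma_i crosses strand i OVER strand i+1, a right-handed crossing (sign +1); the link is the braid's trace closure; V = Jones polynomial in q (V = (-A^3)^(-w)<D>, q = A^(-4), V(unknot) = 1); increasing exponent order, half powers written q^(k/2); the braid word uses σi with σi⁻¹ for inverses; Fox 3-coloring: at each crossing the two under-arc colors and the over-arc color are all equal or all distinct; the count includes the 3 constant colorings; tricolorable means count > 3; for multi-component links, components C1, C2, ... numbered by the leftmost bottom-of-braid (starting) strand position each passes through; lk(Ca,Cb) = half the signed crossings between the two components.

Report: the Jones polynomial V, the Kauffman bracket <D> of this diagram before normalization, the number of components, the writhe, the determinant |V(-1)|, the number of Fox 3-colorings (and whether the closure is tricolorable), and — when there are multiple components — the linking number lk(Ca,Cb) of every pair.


Jones polynomial: V(q) = q^-8 - 2q^-7 + q^-6 - 2q^-5 + 2q^-4 + q^-2
<D> = A^-10 + 2A^-2 - 2A^2 + A^6 - 2A^10 + A^14; writhe -6
components 1, writhe -6 (10 crossings)
3-colorings: 27 of 3^10, det 9 — tricolorable
note: det 9 = |V(-1)|; divisible by 3, so tricolorable


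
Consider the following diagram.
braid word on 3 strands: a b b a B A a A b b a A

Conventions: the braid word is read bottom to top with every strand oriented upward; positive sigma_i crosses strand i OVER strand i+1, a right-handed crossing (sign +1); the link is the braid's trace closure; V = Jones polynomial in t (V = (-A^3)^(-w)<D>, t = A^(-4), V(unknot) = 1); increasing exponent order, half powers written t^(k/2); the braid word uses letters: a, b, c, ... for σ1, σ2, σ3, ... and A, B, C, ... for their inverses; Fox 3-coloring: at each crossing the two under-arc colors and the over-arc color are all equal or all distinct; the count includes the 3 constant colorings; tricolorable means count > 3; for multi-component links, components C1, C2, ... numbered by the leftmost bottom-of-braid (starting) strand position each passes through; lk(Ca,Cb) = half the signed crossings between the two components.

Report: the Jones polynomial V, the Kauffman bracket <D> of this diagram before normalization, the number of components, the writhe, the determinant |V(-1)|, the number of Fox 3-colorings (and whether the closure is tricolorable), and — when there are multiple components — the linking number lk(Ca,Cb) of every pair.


Jones polynomial: V(t) = t + t^3 - t^4
<D> = -A^-4 + 1 + A^8; writhe +4
components 1, writhe +4 (12 crossings)
3-colorings: 9 of 3^12, det 3 — tricolorable
note: w = +4 (over 12 crossings) is diagram-only; (-A^3)^(-4) removes it from V


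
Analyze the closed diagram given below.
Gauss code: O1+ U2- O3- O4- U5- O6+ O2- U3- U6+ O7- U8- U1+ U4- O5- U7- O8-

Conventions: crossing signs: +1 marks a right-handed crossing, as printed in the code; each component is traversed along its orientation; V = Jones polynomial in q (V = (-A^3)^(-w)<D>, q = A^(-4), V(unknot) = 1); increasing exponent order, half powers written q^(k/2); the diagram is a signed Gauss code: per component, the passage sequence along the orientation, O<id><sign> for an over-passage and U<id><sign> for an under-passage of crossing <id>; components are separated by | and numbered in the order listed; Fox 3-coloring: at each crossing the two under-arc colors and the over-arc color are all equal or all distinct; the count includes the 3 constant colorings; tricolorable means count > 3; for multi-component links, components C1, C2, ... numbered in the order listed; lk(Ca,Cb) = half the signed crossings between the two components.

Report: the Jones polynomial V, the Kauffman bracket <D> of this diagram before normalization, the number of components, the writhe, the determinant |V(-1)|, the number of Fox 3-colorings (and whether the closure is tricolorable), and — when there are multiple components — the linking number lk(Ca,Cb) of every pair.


V = -q^-6 + q^-5 - q^-4 + 2q^-3 - q^-2 + q^-1
<D> = A^-8 - A^-4 + 2 - A^4 + A^8 - A^12 (w = -4)
1 component over 8 crossings, w = -4
3 Fox colorings among 3^8, |V(-1)| = 7: not tricolorable
why: the span of V is 5, forcing >= 5 crossings in any diagram


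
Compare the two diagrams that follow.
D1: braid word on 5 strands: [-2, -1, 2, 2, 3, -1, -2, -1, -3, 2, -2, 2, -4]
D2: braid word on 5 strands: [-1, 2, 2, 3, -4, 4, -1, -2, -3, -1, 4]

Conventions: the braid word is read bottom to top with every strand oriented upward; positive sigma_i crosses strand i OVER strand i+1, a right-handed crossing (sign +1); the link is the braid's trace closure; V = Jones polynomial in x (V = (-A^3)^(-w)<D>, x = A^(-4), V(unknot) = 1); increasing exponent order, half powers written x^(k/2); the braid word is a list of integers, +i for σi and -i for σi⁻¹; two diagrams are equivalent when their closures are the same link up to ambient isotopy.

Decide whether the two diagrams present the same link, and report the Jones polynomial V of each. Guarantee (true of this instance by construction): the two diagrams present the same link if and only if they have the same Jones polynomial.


equivalent: yes
V(D1) = x^(-7/2) - x^(-5/2) + x^(-3/2) - 2x^(-1/2) - x^(3/2)  (w -3, c 13, <D> = A^-15 + 2A^-7 - A^-3 + A - A^5)
V(D2) = x^(-7/2) - x^(-5/2) + x^(-3/2) - 2x^(-1/2) - x^(3/2)  [11 crossings, <D> = A^-9 + 2A^-1 - A^3 + A^7 - A^11, w = -1]
key observation: one V(x) for all 2 diagrams — one class (guaranteed)


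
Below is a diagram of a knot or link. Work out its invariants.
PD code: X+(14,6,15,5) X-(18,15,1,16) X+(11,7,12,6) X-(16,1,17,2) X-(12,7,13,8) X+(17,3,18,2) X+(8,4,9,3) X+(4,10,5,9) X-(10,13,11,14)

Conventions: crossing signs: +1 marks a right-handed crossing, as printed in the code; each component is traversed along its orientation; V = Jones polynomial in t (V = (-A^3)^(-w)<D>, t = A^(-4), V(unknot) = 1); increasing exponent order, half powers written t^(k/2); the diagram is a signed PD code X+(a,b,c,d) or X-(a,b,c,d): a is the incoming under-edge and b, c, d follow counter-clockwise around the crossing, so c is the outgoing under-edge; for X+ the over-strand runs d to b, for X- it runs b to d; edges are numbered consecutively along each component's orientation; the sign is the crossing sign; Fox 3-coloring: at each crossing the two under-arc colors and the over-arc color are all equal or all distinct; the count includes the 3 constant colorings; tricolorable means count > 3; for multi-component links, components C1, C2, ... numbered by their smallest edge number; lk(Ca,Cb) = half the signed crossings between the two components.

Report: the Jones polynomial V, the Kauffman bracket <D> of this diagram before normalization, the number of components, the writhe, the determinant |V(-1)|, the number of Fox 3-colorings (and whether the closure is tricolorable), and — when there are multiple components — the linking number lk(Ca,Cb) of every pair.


V = t + t^3 - t^4
<D> = A^-13 - A^-9 - A^-1 (w = +1)
1 component over 9 crossings, w = +1
9 Fox colorings among 3^9, |V(-1)| = 3: tricolorable
why: V spans 3 powers of t: at least 3 crossings in any diagram


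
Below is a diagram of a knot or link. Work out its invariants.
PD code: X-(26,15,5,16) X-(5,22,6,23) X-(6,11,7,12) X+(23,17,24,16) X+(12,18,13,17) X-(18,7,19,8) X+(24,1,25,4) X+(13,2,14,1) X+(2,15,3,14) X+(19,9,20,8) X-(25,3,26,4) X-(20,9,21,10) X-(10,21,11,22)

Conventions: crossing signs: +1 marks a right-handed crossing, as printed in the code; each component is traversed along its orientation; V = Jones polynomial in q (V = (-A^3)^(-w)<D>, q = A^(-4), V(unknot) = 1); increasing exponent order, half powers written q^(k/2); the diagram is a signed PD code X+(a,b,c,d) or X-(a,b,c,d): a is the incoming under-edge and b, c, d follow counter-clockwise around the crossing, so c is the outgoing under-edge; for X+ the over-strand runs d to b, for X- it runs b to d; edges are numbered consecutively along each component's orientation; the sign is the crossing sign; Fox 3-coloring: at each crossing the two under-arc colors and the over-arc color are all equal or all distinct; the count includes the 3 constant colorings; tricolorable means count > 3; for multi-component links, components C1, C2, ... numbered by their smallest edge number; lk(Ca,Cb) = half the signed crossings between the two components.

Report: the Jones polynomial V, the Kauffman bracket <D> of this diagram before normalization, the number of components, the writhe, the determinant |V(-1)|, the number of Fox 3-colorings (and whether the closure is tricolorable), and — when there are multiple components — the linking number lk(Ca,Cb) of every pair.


Jones polynomial: V(q) = q^(-7/2) - q^(-5/2) + q^(-3/2) - 2q^(-1/2) - q^(3/2)
<D> = A^-9 + 2A^-1 - A^3 + A^7 - A^11; writhe -1
components 2, writhe -1 (13 crossings)
linking number lk(C1,C2) = +1
3-colorings: 9 of 3^13, det 6 — tricolorable
note: summing lk over 1 pair gives +1


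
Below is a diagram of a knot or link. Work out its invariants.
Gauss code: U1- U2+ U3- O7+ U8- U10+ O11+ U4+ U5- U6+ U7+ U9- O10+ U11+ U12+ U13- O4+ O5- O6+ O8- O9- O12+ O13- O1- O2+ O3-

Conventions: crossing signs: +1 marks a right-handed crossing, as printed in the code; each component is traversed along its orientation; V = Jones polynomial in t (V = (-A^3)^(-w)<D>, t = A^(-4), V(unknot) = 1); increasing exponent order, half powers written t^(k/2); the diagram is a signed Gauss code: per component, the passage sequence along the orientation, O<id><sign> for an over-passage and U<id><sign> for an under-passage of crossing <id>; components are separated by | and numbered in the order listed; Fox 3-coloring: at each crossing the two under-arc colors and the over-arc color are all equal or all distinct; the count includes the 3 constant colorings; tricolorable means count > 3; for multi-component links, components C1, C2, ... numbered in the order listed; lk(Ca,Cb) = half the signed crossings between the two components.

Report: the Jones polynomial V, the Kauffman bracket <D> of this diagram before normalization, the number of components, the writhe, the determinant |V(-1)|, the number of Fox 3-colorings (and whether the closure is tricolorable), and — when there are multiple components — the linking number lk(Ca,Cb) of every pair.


Jones polynomial: V(t) = t + t^3 - t^4
<D> = A^-13 - A^-9 - A^-1; writhe +1
components 1, writhe +1 (13 crossings)
3-colorings: 9 of 3^13, det 3 — tricolorable
note: w = +1 shifts under R1 moves; the (-A^3)^(-1) factor cancels that in V


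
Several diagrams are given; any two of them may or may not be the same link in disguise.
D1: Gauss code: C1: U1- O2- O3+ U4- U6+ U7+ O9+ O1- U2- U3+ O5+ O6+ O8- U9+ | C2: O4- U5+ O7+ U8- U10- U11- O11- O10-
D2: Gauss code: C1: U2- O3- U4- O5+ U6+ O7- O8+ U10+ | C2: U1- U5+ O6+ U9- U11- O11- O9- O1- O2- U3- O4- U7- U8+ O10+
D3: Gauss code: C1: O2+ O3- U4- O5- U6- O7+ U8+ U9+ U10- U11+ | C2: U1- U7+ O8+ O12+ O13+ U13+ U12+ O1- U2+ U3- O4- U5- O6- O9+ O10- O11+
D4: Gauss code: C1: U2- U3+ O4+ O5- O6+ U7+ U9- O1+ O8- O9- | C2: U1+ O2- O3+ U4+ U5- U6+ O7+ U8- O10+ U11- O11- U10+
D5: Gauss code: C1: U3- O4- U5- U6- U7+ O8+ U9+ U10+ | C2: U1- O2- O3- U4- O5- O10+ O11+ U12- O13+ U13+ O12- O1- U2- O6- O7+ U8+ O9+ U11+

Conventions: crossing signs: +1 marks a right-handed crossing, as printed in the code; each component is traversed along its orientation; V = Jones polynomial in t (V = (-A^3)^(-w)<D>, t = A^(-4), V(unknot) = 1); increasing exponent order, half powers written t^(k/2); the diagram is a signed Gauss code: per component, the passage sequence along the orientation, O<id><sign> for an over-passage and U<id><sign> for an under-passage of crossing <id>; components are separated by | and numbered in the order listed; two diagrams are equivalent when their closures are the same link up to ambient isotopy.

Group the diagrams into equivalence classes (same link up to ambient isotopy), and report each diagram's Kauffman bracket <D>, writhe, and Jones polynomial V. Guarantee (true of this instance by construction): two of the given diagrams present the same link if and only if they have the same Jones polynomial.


grouping into links: {D1} | {D4} | {D2, D3, D5}
V(D1) = -t^(-1/2) - t^(1/2)  (w -1, c 11, <D> = A^-5 + A^-1)
V(D2) = t^(-7/2) - 2t^(-5/2) + t^(-3/2) - 2t^(-1/2) + t^(1/2) - t^(3/2)  [11 crossings, <D> = A^-15 - A^-11 + 2A^-7 - A^-3 + 2A - A^5, w = -3]
D3 (bracket A^-3 - A + 2A^5 - A^9 + 2A^13 - A^17; 13 crossings at w = +1): V = t^(-7/2) - 2t^(-5/2) + t^(-3/2) - 2t^(-1/2) + t^(1/2) - t^(3/2)
D4 (bracket A^-7 + A; 11 crossings at w = +1): V = -t^(1/2) - t^(5/2)
V(D5) = t^(-7/2) - 2t^(-5/2) + t^(-3/2) - 2t^(-1/2) + t^(1/2) - t^(3/2)  [13 crossings, <D> = A^-9 - A^-5 + 2A^-1 - A^3 + 2A^7 - A^11, w = -1]
key observation: V(t) takes 3 values over 5 diagrams, fixing the grouping


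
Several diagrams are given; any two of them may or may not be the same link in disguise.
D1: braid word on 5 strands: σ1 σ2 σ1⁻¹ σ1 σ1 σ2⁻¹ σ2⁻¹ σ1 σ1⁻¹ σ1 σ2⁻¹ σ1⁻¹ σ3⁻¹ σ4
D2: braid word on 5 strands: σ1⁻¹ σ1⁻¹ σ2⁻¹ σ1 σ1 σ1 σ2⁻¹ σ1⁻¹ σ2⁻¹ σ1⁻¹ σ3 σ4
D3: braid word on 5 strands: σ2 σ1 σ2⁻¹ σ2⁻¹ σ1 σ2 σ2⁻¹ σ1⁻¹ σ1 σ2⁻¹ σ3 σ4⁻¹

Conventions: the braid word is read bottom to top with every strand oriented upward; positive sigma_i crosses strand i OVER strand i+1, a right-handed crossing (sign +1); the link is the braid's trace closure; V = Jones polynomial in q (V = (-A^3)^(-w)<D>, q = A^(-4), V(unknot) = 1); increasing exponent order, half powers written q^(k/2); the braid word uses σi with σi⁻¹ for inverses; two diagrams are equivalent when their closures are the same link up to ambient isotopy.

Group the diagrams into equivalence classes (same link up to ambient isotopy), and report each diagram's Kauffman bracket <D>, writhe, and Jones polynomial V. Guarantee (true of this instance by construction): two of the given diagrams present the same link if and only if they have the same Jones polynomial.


classes: {D1, D3} | {D2}
V(D1) = q^-2 + 2 + q^2  [14 crossings, <D> = A^-8 + 2 + A^8, w = 0]
D2 (bracket 2A^-2 - A^2 + 3A^6 - 2A^10 + 2A^14 - A^18 + A^22; 12 crossings at w = -2): V = q^-7 - q^-6 + 2q^-5 - 2q^-4 + 3q^-3 - q^-2 + 2q^-1
V(D3) = q^-2 + 2 + q^2  [12 crossings, <D> = A^-8 + 2 + A^8, w = 0]
note: V(q) takes 2 values over 3 diagrams, fixing the grouping


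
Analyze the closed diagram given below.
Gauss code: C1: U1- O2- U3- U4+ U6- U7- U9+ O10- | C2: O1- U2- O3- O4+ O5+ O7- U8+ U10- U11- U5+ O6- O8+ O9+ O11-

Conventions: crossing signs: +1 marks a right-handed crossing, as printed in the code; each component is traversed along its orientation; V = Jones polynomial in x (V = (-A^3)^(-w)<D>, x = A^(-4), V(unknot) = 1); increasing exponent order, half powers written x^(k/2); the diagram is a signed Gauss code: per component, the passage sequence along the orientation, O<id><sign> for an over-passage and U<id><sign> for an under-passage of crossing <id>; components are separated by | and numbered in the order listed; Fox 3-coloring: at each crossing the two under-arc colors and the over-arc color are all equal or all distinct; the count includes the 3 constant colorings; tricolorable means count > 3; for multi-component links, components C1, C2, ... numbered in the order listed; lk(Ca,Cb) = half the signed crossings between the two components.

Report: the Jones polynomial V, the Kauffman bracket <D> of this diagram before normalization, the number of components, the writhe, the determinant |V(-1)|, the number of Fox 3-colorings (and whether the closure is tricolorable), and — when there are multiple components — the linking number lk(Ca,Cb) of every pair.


V(x) = -x^(-9/2) - x^(-5/2) + x^(-3/2) - x^(-1/2)
bracket: A^-7 - A^-3 + A + A^9, w = -3
2 components, writhe -3, over 11 crossings
lk(C1,C2) = -2
det 4, colorings 3 of 3^11 — not tricolorable
observation: the span of V is 4, within the link bound 11 + 2 - 1


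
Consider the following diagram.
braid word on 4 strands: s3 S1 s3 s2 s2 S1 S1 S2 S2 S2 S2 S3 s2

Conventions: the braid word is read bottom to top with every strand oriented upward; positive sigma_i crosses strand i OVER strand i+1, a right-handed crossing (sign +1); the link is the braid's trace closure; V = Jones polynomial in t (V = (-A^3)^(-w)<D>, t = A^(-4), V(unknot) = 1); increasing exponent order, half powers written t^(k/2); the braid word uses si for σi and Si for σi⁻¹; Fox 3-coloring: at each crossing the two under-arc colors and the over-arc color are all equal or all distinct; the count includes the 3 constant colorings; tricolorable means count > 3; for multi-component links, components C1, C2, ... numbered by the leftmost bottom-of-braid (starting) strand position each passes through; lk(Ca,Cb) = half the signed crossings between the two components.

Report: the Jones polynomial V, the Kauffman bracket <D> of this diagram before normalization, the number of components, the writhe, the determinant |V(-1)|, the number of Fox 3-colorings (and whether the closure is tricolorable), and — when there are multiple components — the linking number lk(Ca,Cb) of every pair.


V = -t^-8 + 3t^-7 - 5t^-6 + 8t^-5 - 10t^-4 + 10t^-3 - 9t^-2 + 7t^-1 - 4 + 2t
<D> = -2A^-13 + 4A^-9 - 7A^-5 + 9A^-1 - 10A^3 + 10A^7 - 8A^11 + 5A^15 - 3A^19 + A^23 (w = -3)
1 component over 13 crossings, w = -3
3 Fox colorings among 3^13, |V(-1)| = 59: not tricolorable
why: det 59 = |V(-1)|; not divisible by 3, so not tricolorable
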